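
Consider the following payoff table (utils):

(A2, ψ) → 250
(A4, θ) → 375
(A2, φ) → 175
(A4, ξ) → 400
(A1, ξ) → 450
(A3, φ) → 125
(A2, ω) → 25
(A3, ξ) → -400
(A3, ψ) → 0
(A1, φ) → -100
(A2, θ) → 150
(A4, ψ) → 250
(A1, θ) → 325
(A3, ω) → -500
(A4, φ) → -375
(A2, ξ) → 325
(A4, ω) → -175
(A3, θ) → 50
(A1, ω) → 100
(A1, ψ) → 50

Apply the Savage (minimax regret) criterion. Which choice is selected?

Column bests: θ=375, φ=175, ψ=250, ω=100, ξ=450.
A1 regrets: 50, 275, 200, 0, 0 → max 275
A2 regrets: 225, 0, 0, 75, 125 → max 225
A3 regrets: 325, 50, 250, 600, 850 → max 850
A4 regrets: 0, 550, 0, 275, 50 → max 550
Smallest max regret = 225 → A2.

A2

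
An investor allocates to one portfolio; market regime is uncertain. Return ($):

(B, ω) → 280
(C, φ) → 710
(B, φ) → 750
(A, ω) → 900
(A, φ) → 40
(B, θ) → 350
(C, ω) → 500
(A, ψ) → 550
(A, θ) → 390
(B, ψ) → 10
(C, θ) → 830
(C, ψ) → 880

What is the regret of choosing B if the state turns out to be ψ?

Best payoff under ψ is 880.
Regret = 880 − 10 = 870.

870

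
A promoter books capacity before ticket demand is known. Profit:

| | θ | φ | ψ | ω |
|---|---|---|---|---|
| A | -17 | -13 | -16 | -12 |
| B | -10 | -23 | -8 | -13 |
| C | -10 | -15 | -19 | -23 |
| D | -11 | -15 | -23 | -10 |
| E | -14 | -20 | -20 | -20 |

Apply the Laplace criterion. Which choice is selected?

B

Row averages: A=-14.5, B=-13.5, C=-16.75, D=-14.75, E=-18.5
Highest average = -13.5 → B.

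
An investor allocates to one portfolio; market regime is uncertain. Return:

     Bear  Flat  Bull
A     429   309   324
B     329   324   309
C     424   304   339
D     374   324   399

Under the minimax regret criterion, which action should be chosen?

Column bests: Bear=429, Flat=324, Bull=399.
A regrets: 0, 15, 75 → max 75
B regrets: 100, 0, 90 → max 100
C regrets: 5, 20, 60 → max 60
D regrets: 55, 0, 0 → max 55
Smallest max regret = 55 → D.

D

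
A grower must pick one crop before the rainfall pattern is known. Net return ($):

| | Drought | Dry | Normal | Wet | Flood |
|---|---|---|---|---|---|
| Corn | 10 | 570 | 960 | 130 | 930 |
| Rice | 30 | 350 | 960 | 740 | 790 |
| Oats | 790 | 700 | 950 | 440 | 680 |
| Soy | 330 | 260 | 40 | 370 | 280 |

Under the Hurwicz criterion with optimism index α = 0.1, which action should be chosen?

Corn: 0.1·960 + 0.9·10 = 105
Rice: 0.1·960 + 0.9·30 = 123
Oats: 0.1·950 + 0.9·440 = 491
Soy: 0.1·370 + 0.9·40 = 73
Highest Hurwicz score = 491 → Oats.

Oats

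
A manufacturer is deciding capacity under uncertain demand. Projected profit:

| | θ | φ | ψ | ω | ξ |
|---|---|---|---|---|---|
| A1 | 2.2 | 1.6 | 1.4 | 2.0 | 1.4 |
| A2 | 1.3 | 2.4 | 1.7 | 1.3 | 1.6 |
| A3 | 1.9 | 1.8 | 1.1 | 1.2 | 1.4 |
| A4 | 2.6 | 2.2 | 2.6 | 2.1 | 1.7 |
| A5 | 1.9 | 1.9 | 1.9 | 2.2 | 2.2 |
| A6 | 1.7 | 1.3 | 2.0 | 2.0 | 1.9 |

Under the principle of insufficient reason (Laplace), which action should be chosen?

Row averages: A1=1.72, A2=1.66, A3=1.48, A4=2.24, A5=2.02, A6=1.78
Highest average = 2.24 → A4.

A4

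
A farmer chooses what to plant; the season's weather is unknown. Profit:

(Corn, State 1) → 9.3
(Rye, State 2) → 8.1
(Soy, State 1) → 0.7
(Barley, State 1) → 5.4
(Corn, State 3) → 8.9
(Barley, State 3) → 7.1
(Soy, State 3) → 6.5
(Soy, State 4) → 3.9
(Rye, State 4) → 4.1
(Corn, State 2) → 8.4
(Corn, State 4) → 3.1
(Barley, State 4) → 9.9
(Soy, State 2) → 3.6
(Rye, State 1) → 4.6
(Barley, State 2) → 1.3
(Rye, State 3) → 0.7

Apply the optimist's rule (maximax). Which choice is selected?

Row maxima: Barley=9.9, Corn=9.3, Rye=8.1, Soy=6.5
Best best-case = 9.9 → Barley.

Barley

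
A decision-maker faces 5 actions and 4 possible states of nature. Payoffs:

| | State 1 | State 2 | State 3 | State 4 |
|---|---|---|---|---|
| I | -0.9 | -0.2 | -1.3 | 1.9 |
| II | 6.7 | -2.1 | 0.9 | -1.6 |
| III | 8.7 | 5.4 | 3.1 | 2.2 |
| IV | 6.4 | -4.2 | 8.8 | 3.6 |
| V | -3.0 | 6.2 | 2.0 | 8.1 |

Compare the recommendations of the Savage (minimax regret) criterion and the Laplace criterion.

Column bests: State 1=8.7, State 2=6.2, State 3=8.8, State 4=8.1.
I regrets: 9.6, 6.4, 10.1, 6.2 → max 10.1
II regrets: 2.0, 8.3, 7.9, 9.7 → max 9.7
III regrets: 0.0, 0.8, 5.7, 5.9 → max 5.9
IV regrets: 2.3, 10.4, 0.0, 4.5 → max 10.4
V regrets: 11.7, 0.0, 6.8, 0.0 → max 11.7
Smallest max regret = 5.9 → III.
Row averages: I=-0.125, II=0.975, III=4.85, IV=3.65, V=3.325
Highest average = 4.85 → III.

minimax regret → III; laplace → III (agree)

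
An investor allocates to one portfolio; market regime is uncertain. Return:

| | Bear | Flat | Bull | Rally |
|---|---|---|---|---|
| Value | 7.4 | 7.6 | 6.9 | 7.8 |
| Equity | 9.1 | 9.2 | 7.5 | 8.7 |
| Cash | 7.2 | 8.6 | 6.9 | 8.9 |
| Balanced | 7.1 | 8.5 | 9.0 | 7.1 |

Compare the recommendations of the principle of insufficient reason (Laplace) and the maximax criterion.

laplace → Equity; maximax → Equity (agree)

Row averages: Value=7.425, Equity=8.625, Cash=7.9, Balanced=7.925
Highest average = 8.625 → Equity.
Row maxima: Value=7.8, Equity=9.2, Cash=8.9, Balanced=9.0
Best best-case = 9.2 → Equity.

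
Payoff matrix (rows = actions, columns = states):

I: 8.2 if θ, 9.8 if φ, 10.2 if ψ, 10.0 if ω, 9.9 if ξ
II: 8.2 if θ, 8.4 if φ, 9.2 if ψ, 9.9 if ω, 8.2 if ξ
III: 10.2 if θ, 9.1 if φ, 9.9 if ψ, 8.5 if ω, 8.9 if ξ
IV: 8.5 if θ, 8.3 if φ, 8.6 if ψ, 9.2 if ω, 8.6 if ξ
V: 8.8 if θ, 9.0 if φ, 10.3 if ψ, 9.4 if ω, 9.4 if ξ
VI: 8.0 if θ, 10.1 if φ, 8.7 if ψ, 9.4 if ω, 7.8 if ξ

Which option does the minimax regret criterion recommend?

V

Column bests: θ=10.2, φ=10.1, ψ=10.3, ω=10.0, ξ=9.9.
I regrets: 2.0, 0.3, 0.1, 0.0, 0.0 → max 2.0
II regrets: 2.0, 1.7, 1.1, 0.1, 1.7 → max 2.0
III regrets: 0.0, 1.0, 0.4, 1.5, 1.0 → max 1.5
IV regrets: 1.7, 1.8, 1.7, 0.8, 1.3 → max 1.8
V regrets: 1.4, 1.1, 0.0, 0.6, 0.5 → max 1.4
VI regrets: 2.2, 0.0, 1.6, 0.6, 2.1 → max 2.2
Smallest max regret = 1.4 → V.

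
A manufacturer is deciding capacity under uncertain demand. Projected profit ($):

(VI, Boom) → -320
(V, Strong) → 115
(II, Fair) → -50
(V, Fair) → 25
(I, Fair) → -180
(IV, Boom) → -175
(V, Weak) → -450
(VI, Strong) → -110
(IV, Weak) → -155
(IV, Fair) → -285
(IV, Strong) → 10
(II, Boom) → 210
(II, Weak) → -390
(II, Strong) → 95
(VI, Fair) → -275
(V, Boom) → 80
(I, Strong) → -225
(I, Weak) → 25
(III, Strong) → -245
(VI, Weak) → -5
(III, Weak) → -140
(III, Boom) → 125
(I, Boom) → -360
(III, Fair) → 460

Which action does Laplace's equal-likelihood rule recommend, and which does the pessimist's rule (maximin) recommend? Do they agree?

Row averages: I=-185, II=-33.75, III=50, IV=-151.25, V=-57.5, VI=-177.5
Highest average = 50 → III.
Row minima: I=-360, II=-390, III=-245, IV=-285, V=-450, VI=-320
Best worst-case = -245 → III.

laplace → III; maximin → III (agree)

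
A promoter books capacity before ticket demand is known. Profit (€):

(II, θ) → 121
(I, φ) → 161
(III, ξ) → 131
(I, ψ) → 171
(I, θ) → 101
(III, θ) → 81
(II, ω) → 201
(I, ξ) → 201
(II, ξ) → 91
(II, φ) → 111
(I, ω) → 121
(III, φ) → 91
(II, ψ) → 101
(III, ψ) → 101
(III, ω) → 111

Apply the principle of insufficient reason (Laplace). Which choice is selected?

I

Row averages: I=151, II=125, III=103
Highest average = 151 → I.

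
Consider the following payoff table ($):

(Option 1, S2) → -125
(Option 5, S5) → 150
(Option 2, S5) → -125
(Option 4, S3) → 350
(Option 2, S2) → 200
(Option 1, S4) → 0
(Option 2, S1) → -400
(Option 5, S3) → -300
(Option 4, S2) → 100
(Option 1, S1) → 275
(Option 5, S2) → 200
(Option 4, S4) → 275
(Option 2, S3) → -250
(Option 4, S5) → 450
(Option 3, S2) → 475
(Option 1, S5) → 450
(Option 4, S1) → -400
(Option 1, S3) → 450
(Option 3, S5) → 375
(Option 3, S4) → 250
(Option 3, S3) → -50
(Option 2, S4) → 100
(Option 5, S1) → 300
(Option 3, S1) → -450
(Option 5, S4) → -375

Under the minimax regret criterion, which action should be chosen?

Column bests: S1=300, S2=475, S3=450, S4=275, S5=450.
Option 1 regrets: 25, 600, 0, 275, 0 → max 600
Option 2 regrets: 700, 275, 700, 175, 575 → max 700
Option 3 regrets: 750, 0, 500, 25, 75 → max 750
Option 4 regrets: 700, 375, 100, 0, 0 → max 700
Option 5 regrets: 0, 275, 750, 650, 300 → max 750
Smallest max regret = 600 → Option 1.

Option 1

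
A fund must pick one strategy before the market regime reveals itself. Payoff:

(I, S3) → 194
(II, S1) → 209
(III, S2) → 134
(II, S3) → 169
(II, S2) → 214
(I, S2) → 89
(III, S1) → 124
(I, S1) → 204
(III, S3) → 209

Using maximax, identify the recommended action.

Row maxima: I=204, II=214, III=209
Best best-case = 214 → II.

II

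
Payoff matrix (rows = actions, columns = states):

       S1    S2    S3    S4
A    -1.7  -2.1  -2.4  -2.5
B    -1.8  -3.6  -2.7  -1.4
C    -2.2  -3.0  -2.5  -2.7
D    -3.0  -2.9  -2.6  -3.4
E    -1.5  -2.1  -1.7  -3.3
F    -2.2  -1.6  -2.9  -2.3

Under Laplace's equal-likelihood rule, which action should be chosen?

Row averages: A=-2.175, B=-2.375, C=-2.6, D=-2.975, E=-2.15, F=-2.25
Highest average = -2.15 → E.

E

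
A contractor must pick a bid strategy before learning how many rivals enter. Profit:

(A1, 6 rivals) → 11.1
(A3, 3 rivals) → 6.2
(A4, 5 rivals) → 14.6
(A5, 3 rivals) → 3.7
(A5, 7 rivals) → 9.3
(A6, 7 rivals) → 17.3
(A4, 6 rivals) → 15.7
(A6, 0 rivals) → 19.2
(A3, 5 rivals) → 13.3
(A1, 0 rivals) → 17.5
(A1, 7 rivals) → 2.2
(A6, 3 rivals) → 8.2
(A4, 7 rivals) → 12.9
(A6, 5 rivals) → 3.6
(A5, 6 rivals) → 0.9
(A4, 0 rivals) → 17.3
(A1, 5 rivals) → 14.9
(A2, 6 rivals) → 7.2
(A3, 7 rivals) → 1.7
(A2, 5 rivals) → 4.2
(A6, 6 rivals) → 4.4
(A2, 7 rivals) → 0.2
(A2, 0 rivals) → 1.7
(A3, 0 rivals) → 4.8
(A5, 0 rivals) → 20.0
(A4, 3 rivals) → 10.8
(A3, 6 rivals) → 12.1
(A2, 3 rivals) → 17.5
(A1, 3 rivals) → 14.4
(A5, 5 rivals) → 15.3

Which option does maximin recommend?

A4

Row minima: A1=2.2, A2=0.2, A3=1.7, A4=10.8, A5=0.9, A6=3.6
Best worst-case = 10.8 → A4.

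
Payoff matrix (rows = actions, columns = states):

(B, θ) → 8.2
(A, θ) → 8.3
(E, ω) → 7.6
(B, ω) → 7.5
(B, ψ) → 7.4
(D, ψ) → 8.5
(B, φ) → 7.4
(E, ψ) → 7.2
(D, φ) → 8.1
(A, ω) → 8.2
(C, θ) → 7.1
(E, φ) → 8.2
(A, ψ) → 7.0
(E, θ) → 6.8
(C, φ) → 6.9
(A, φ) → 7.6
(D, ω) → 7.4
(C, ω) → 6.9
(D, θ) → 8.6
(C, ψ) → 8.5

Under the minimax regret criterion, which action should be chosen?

D

Column bests: θ=8.6, φ=8.2, ψ=8.5, ω=8.2.
A regrets: 0.3, 0.6, 1.5, 0.0 → max 1.5
B regrets: 0.4, 0.8, 1.1, 0.7 → max 1.1
C regrets: 1.5, 1.3, 0.0, 1.3 → max 1.5
D regrets: 0.0, 0.1, 0.0, 0.8 → max 0.8
E regrets: 1.8, 0.0, 1.3, 0.6 → max 1.8
Smallest max regret = 0.8 → D.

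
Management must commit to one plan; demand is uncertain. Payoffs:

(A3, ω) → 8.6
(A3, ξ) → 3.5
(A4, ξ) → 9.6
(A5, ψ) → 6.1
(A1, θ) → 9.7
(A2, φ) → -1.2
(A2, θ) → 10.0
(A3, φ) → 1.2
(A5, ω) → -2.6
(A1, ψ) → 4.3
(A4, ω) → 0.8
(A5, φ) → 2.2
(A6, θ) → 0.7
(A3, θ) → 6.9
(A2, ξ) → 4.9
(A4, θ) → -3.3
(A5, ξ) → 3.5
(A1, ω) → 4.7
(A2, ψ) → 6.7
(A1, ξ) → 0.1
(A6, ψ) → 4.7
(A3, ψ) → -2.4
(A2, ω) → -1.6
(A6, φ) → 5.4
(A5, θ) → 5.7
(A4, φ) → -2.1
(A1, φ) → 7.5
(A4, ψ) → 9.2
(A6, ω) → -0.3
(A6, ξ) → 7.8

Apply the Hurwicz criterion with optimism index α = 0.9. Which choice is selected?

A1: 0.9·9.7 + 0.1·0.1 = 8.74
A2: 0.9·10.0 + 0.1·(-1.6) = 8.84
A3: 0.9·8.6 + 0.1·(-2.4) = 7.5
A4: 0.9·9.6 + 0.1·(-3.3) = 8.31
A5: 0.9·6.1 + 0.1·(-2.6) = 5.23
A6: 0.9·7.8 + 0.1·(-0.3) = 6.99
Highest Hurwicz score = 8.84 → A2.

A2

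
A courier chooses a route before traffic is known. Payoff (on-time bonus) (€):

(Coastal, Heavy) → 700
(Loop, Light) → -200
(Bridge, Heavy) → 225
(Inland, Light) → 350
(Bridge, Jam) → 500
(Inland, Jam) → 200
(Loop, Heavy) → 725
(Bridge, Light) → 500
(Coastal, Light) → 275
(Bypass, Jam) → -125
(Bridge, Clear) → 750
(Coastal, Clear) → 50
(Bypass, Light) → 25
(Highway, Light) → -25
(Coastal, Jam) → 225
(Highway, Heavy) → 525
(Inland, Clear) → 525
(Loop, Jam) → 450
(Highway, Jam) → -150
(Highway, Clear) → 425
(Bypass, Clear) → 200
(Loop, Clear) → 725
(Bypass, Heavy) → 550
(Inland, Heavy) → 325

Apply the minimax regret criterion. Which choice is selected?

Column bests: Clear=750, Light=500, Heavy=725, Jam=500.
Inland regrets: 225, 150, 400, 300 → max 400
Coastal regrets: 700, 225, 25, 275 → max 700
Bridge regrets: 0, 0, 500, 0 → max 500
Bypass regrets: 550, 475, 175, 625 → max 625
Loop regrets: 25, 700, 0, 50 → max 700
Highway regrets: 325, 525, 200, 650 → max 650
Smallest max regret = 400 → Inland.

Inland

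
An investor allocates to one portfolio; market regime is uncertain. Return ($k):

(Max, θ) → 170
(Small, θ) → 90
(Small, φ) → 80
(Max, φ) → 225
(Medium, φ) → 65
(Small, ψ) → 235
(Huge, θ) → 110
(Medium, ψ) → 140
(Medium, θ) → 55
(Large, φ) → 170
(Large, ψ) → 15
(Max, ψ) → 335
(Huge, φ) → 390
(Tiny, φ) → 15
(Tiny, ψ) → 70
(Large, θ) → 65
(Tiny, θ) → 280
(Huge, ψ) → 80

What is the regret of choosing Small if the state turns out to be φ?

310

Best payoff under φ is 390.
Regret = 390 − 80 = 310.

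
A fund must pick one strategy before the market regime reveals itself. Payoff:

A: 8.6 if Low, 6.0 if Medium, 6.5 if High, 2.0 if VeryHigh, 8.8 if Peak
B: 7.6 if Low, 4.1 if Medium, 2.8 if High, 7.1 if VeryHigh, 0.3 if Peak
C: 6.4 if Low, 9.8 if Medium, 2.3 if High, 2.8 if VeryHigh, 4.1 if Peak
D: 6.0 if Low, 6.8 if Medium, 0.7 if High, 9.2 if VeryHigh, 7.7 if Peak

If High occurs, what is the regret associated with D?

Best payoff under High is 6.5.
Regret = 6.5 − 0.7 = 5.8.

5.8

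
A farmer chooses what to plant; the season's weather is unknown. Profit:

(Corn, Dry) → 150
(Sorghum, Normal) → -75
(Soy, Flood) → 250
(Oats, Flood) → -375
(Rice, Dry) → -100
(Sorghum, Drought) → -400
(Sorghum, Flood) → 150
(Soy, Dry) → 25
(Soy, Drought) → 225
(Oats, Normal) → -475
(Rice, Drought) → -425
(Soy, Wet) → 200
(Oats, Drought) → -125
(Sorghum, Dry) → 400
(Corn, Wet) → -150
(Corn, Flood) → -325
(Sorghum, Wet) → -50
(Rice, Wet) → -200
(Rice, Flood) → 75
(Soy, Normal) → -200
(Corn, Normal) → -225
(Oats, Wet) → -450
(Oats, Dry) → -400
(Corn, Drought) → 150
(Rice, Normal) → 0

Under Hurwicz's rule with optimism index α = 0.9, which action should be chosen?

Sorghum

Sorghum: 0.9·400 + 0.1·(-400) = 320
Rice: 0.9·75 + 0.1·(-425) = 25
Soy: 0.9·250 + 0.1·(-200) = 205
Corn: 0.9·150 + 0.1·(-325) = 102.5
Oats: 0.9·(-125) + 0.1·(-475) = -160
Highest Hurwicz score = 320 → Sorghum.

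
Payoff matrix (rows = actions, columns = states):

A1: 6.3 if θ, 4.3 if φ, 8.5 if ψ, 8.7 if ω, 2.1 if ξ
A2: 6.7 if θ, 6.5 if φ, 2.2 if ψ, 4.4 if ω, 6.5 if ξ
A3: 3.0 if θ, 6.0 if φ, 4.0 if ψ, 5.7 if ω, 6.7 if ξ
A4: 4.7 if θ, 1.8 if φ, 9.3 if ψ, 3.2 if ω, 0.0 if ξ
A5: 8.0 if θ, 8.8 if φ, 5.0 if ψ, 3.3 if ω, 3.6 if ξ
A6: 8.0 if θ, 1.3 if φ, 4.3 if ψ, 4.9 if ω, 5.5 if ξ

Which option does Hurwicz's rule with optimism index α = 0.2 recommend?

A1: 0.2·8.7 + 0.8·2.1 = 3.42
A2: 0.2·6.7 + 0.8·2.2 = 3.1
A3: 0.2·6.7 + 0.8·3.0 = 3.74
A4: 0.2·9.3 + 0.8·0.0 = 1.86
A5: 0.2·8.8 + 0.8·3.3 = 4.4
A6: 0.2·8.0 + 0.8·1.3 = 2.64
Highest Hurwicz score = 4.4 → A5.

A5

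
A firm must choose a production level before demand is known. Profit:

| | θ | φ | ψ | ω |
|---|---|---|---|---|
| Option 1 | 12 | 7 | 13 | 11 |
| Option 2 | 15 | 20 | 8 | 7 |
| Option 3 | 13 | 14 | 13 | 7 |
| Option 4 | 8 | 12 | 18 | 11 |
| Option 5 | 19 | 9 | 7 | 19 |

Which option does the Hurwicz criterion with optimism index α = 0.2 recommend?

Option 1: 0.2·13 + 0.8·7 = 8.2
Option 2: 0.2·20 + 0.8·7 = 9.6
Option 3: 0.2·14 + 0.8·7 = 8.4
Option 4: 0.2·18 + 0.8·8 = 10
Option 5: 0.2·19 + 0.8·7 = 9.4
Highest Hurwicz score = 10 → Option 4.

Option 4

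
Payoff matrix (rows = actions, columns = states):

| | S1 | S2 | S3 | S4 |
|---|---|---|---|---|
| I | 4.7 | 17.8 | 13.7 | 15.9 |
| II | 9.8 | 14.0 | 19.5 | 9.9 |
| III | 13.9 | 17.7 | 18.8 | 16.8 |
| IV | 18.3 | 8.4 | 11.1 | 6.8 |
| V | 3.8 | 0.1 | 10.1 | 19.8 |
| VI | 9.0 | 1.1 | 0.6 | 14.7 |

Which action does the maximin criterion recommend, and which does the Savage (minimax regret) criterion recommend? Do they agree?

maximin → III; minimax regret → III (agree)

Row minima: I=4.7, II=9.8, III=13.9, IV=6.8, V=0.1, VI=0.6
Best worst-case = 13.9 → III.
Column bests: S1=18.3, S2=17.8, S3=19.5, S4=19.8.
I regrets: 13.6, 0.0, 5.8, 3.9 → max 13.6
II regrets: 8.5, 3.8, 0.0, 9.9 → max 9.9
III regrets: 4.4, 0.1, 0.7, 3.0 → max 4.4
IV regrets: 0.0, 9.4, 8.4, 13.0 → max 13.0
V regrets: 14.5, 17.7, 9.4, 0.0 → max 17.7
VI regrets: 9.3, 16.7, 18.9, 5.1 → max 18.9
Smallest max regret = 4.4 → III.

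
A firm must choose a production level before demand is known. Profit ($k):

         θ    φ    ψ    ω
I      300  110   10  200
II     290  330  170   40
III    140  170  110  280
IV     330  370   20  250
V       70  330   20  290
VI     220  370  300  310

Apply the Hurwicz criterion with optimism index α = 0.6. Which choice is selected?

VI

I: 0.6·300 + 0.4·10 = 184
II: 0.6·330 + 0.4·40 = 214
III: 0.6·280 + 0.4·110 = 212
IV: 0.6·370 + 0.4·20 = 230
V: 0.6·330 + 0.4·20 = 206
VI: 0.6·370 + 0.4·220 = 310
Highest Hurwicz score = 310 → VI.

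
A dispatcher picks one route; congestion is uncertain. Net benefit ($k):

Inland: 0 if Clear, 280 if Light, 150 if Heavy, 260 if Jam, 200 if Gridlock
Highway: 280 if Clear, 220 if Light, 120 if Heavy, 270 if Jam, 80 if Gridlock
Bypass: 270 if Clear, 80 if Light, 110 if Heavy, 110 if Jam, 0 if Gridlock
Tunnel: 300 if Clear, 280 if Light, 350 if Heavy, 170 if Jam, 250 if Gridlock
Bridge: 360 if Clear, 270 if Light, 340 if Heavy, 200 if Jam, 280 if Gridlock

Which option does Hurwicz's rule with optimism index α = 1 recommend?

Inland: 1·280 + 0·0 = 280
Highway: 1·280 + 0·80 = 280
Bypass: 1·270 + 0·0 = 270
Tunnel: 1·350 + 0·170 = 350
Bridge: 1·360 + 0·200 = 360
Highest Hurwicz score = 360 → Bridge.

Bridge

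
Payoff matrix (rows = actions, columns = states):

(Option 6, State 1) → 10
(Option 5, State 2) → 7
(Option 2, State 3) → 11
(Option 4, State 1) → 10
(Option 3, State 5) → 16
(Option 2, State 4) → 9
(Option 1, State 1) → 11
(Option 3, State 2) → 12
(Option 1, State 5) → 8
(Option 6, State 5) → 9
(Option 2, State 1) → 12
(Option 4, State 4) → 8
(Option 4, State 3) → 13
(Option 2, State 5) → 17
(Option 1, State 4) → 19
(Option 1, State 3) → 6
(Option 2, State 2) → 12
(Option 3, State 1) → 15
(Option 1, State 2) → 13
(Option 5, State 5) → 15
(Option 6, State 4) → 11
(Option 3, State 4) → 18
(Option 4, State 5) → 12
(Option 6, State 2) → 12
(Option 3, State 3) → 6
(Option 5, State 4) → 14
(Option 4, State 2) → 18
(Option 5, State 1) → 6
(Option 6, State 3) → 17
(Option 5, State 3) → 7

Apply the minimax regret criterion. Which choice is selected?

Option 6

Column bests: State 1=15, State 2=18, State 3=17, State 4=19, State 5=17.
Option 1 regrets: 4, 5, 11, 0, 9 → max 11
Option 2 regrets: 3, 6, 6, 10, 0 → max 10
Option 3 regrets: 0, 6, 11, 1, 1 → max 11
Option 4 regrets: 5, 0, 4, 11, 5 → max 11
Option 5 regrets: 9, 11, 10, 5, 2 → max 11
Option 6 regrets: 5, 6, 0, 8, 8 → max 8
Smallest max regret = 8 → Option 6.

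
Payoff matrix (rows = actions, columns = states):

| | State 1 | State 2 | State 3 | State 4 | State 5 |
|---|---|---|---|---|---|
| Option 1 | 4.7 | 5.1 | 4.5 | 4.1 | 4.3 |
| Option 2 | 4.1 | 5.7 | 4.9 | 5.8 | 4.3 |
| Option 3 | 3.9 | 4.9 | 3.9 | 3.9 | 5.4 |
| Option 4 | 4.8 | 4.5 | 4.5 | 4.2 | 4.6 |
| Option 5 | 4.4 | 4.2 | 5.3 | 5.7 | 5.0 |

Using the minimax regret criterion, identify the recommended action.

Column bests: State 1=4.8, State 2=5.7, State 3=5.3, State 4=5.8, State 5=5.4.
Option 1 regrets: 0.1, 0.6, 0.8, 1.7, 1.1 → max 1.7
Option 2 regrets: 0.7, 0.0, 0.4, 0.0, 1.1 → max 1.1
Option 3 regrets: 0.9, 0.8, 1.4, 1.9, 0.0 → max 1.9
Option 4 regrets: 0.0, 1.2, 0.8, 1.6, 0.8 → max 1.6
Option 5 regrets: 0.4, 1.5, 0.0, 0.1, 0.4 → max 1.5
Smallest max regret = 1.1 → Option 2.

Option 2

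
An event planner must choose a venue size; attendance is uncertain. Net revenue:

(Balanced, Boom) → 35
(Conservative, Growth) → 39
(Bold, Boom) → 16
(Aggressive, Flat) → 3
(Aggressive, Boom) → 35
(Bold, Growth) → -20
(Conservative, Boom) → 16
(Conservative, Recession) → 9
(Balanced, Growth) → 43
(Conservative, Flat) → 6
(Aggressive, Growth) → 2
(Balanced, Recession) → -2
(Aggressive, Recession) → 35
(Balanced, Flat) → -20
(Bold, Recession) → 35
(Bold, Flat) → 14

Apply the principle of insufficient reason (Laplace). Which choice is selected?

Aggressive

Row averages: Conservative=17.5, Balanced=14, Aggressive=18.75, Bold=11.25
Highest average = 18.75 → Aggressive.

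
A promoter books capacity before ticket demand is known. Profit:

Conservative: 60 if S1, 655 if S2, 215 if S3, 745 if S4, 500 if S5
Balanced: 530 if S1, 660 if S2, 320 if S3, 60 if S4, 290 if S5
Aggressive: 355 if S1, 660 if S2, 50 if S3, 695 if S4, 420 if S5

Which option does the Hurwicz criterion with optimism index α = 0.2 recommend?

Conservative: 0.2·745 + 0.8·60 = 197
Balanced: 0.2·660 + 0.8·60 = 180
Aggressive: 0.2·695 + 0.8·50 = 179
Highest Hurwicz score = 197 → Conservative.

Conservative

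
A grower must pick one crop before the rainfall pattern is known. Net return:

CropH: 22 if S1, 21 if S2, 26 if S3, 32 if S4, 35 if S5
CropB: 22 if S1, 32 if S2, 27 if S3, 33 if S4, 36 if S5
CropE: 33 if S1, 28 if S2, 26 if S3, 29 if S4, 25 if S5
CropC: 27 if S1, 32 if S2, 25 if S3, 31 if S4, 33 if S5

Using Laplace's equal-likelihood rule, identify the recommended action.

CropB

Row averages: CropH=27.2, CropB=30, CropE=28.2, CropC=29.6
Highest average = 30 → CropB.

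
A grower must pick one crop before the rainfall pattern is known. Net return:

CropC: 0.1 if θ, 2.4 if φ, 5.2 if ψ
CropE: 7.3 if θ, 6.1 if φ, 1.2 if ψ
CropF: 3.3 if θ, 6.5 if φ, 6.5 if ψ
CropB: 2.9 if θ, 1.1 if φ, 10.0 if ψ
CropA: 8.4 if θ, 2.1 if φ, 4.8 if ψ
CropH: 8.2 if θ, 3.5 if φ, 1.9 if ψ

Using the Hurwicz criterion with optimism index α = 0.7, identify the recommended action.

CropB

CropC: 0.7·5.2 + 0.3·0.1 = 3.67
CropE: 0.7·7.3 + 0.3·1.2 = 5.47
CropF: 0.7·6.5 + 0.3·3.3 = 5.54
CropB: 0.7·10.0 + 0.3·1.1 = 7.33
CropA: 0.7·8.4 + 0.3·2.1 = 6.51
CropH: 0.7·8.2 + 0.3·1.9 = 6.31
Highest Hurwicz score = 7.33 → CropB.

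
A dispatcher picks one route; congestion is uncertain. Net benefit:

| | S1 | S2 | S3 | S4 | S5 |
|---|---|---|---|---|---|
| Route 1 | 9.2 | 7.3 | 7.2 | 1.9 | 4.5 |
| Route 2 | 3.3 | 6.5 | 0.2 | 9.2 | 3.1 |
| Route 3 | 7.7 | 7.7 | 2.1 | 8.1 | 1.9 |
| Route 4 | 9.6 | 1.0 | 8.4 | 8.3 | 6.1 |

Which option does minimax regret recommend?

Route 3

Column bests: S1=9.6, S2=7.7, S3=8.4, S4=9.2, S5=6.1.
Route 1 regrets: 0.4, 0.4, 1.2, 7.3, 1.6 → max 7.3
Route 2 regrets: 6.3, 1.2, 8.2, 0.0, 3.0 → max 8.2
Route 3 regrets: 1.9, 0.0, 6.3, 1.1, 4.2 → max 6.3
Route 4 regrets: 0.0, 6.7, 0.0, 0.9, 0.0 → max 6.7
Smallest max regret = 6.3 → Route 3.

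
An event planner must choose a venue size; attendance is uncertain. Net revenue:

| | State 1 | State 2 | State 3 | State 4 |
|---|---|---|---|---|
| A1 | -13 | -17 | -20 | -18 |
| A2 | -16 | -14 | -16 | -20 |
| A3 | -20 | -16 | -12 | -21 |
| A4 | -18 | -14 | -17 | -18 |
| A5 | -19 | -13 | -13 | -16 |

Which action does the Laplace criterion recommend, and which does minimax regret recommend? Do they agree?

Row averages: A1=-17, A2=-16.5, A3=-17.25, A4=-16.75, A5=-15.25
Highest average = -15.25 → A5.
Column bests: State 1=-13, State 2=-13, State 3=-12, State 4=-16.
A1 regrets: 0, 4, 8, 2 → max 8
A2 regrets: 3, 1, 4, 4 → max 4
A3 regrets: 7, 3, 0, 5 → max 7
A4 regrets: 5, 1, 5, 2 → max 5
A5 regrets: 6, 0, 1, 0 → max 6
Smallest max regret = 4 → A2.

laplace → A5; minimax regret → A2 (disagree)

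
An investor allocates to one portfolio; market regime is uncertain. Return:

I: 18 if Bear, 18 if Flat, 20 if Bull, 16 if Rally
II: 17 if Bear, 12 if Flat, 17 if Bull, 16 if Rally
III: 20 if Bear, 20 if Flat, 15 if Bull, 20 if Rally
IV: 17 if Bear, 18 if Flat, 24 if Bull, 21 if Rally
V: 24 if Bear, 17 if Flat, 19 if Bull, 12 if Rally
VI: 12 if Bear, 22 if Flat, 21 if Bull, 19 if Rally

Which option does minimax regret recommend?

Column bests: Bear=24, Flat=22, Bull=24, Rally=21.
I regrets: 6, 4, 4, 5 → max 6
II regrets: 7, 10, 7, 5 → max 10
III regrets: 4, 2, 9, 1 → max 9
IV regrets: 7, 4, 0, 0 → max 7
V regrets: 0, 5, 5, 9 → max 9
VI regrets: 12, 0, 3, 2 → max 12
Smallest max regret = 6 → I.

I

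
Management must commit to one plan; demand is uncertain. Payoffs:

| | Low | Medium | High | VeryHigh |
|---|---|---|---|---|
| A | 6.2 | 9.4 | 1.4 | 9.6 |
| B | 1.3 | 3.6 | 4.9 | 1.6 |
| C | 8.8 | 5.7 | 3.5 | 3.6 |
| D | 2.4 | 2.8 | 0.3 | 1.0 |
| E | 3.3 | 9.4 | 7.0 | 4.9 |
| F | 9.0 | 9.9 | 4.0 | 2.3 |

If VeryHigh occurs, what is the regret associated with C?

6.0

Best payoff under VeryHigh is 9.6.
Regret = 9.6 − 3.6 = 6.0.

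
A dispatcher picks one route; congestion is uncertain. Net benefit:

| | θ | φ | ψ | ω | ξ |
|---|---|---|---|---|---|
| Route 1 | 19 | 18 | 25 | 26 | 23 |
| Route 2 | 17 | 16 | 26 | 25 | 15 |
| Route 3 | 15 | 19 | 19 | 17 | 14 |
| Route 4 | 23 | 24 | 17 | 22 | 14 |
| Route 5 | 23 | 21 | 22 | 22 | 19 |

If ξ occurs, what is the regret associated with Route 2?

Best payoff under ξ is 23.
Regret = 23 − 15 = 8.

8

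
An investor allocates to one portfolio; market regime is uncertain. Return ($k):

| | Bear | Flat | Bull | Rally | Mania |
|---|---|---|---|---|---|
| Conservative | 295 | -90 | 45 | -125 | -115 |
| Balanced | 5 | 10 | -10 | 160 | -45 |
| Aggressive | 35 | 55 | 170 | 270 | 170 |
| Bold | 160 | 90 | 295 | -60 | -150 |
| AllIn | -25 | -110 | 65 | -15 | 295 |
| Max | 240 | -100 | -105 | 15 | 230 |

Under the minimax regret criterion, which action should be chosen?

Column bests: Bear=295, Flat=90, Bull=295, Rally=270, Mania=295.
Conservative regrets: 0, 180, 250, 395, 410 → max 410
Balanced regrets: 290, 80, 305, 110, 340 → max 340
Aggressive regrets: 260, 35, 125, 0, 125 → max 260
Bold regrets: 135, 0, 0, 330, 445 → max 445
AllIn regrets: 320, 200, 230, 285, 0 → max 320
Max regrets: 55, 190, 400, 255, 65 → max 400
Smallest max regret = 260 → Aggressive.

Aggressive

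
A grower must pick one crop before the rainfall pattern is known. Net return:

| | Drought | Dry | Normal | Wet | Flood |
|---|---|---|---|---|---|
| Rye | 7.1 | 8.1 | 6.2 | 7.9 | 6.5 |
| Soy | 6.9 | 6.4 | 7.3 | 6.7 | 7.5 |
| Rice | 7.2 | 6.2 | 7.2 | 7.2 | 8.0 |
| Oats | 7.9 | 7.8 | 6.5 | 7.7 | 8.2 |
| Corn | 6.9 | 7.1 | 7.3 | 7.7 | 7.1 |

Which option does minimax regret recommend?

Oats

Column bests: Drought=7.9, Dry=8.1, Normal=7.3, Wet=7.9, Flood=8.2.
Rye regrets: 0.8, 0.0, 1.1, 0.0, 1.7 → max 1.7
Soy regrets: 1.0, 1.7, 0.0, 1.2, 0.7 → max 1.7
Rice regrets: 0.7, 1.9, 0.1, 0.7, 0.2 → max 1.9
Oats regrets: 0.0, 0.3, 0.8, 0.2, 0.0 → max 0.8
Corn regrets: 1.0, 1.0, 0.0, 0.2, 1.1 → max 1.1
Smallest max regret = 0.8 → Oats.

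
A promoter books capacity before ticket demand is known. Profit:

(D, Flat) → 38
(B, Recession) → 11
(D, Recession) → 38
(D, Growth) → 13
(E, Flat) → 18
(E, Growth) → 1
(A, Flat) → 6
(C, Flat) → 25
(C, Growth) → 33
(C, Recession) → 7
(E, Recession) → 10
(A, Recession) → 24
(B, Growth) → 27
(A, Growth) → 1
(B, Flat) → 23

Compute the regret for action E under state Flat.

Best payoff under Flat is 38.
Regret = 38 − 18 = 20.

20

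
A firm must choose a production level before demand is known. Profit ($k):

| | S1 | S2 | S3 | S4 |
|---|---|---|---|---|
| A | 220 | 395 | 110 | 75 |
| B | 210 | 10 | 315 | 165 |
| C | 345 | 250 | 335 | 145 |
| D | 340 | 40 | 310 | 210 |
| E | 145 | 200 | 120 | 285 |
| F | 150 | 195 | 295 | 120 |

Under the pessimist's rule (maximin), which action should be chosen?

Row minima: A=75, B=10, C=145, D=40, E=120, F=120
Best worst-case = 145 → C.

C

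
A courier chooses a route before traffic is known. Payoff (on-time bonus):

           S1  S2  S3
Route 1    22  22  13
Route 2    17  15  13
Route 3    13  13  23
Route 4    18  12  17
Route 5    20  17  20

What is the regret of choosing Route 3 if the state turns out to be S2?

9

Best payoff under S2 is 22.
Regret = 22 − 13 = 9.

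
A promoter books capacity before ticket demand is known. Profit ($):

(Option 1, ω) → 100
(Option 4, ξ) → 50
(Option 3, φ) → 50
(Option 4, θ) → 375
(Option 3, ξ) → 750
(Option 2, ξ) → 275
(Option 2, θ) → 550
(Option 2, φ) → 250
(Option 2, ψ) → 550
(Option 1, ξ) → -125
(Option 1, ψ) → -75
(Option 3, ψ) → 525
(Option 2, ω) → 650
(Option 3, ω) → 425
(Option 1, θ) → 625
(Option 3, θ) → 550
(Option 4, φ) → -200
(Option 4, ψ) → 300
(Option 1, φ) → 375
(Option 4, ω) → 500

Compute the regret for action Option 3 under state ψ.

25

Best payoff under ψ is 550.
Regret = 550 − 525 = 25.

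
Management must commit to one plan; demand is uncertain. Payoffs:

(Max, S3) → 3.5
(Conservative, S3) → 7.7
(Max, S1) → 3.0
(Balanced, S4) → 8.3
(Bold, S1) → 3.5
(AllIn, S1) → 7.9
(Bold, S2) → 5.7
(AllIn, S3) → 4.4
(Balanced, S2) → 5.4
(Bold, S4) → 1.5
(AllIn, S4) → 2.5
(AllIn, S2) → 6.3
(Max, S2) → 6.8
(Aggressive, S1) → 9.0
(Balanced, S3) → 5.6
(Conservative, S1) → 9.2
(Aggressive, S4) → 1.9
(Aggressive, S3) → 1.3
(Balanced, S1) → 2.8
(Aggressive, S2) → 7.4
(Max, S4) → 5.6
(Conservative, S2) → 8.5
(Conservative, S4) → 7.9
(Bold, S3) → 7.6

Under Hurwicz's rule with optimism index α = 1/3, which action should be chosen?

Conservative: 1/3·9.2 + 2/3·7.7 = 8.2
Balanced: 1/3·8.3 + 2/3·2.8 = 139/30
Aggressive: 1/3·9.0 + 2/3·1.3 = 58/15
Bold: 1/3·7.6 + 2/3·1.5 = 53/15
AllIn: 1/3·7.9 + 2/3·2.5 = 4.3
Max: 1/3·6.8 + 2/3·3.0 = 64/15
Highest Hurwicz score = 8.2 → Conservative.

Conservative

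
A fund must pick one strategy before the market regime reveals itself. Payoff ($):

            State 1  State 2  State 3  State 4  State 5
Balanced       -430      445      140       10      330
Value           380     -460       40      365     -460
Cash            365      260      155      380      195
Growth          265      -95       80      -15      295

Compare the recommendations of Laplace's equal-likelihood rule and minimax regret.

laplace → Cash; minimax regret → Cash (agree)

Row averages: Balanced=99, Value=-27, Cash=271, Growth=106
Highest average = 271 → Cash.
Column bests: State 1=380, State 2=445, State 3=155, State 4=380, State 5=330.
Balanced regrets: 810, 0, 15, 370, 0 → max 810
Value regrets: 0, 905, 115, 15, 790 → max 905
Cash regrets: 15, 185, 0, 0, 135 → max 185
Growth regrets: 115, 540, 75, 395, 35 → max 540
Smallest max regret = 185 → Cash.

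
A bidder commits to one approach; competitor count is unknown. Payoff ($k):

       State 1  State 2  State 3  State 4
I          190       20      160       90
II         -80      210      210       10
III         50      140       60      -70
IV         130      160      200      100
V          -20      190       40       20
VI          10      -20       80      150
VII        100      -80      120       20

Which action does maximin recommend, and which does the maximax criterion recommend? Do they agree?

Row minima: I=20, II=-80, III=-70, IV=100, V=-20, VI=-20, VII=-80
Best worst-case = 100 → IV.
Row maxima: I=190, II=210, III=140, IV=200, V=190, VI=150, VII=120
Best best-case = 210 → II.

maximin → IV; maximax → II (disagree)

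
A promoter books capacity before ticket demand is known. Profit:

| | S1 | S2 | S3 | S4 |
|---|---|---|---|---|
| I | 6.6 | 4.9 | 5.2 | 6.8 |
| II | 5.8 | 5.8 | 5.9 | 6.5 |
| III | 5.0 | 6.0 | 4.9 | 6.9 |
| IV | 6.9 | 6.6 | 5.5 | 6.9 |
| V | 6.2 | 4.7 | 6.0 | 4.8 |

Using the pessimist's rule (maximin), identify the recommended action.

II

Row minima: I=4.9, II=5.8, III=4.9, IV=5.5, V=4.7
Best worst-case = 5.8 → II.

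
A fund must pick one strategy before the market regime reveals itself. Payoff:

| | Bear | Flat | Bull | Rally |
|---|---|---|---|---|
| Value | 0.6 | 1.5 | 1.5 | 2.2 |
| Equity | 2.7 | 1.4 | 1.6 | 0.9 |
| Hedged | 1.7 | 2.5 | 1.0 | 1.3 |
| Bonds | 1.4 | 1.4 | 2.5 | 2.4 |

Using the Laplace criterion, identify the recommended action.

Row averages: Value=1.45, Equity=1.65, Hedged=1.625, Bonds=1.925
Highest average = 1.925 → Bonds.

Bonds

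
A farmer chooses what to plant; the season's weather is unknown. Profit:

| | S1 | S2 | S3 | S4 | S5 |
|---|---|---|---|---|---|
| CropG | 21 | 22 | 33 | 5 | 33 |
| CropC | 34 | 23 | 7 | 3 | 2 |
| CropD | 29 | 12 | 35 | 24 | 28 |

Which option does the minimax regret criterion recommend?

CropD

Column bests: S1=34, S2=23, S3=35, S4=24, S5=33.
CropG regrets: 13, 1, 2, 19, 0 → max 19
CropC regrets: 0, 0, 28, 21, 31 → max 31
CropD regrets: 5, 11, 0, 0, 5 → max 11
Smallest max regret = 11 → CropD.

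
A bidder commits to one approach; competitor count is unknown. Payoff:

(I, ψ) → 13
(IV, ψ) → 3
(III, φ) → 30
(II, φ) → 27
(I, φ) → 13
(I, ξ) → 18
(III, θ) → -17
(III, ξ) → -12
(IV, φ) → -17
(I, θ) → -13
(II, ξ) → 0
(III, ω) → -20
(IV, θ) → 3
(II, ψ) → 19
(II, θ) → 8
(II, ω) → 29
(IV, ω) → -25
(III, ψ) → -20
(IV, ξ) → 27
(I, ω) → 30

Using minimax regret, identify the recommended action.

Column bests: θ=8, φ=30, ψ=19, ω=30, ξ=27.
I regrets: 21, 17, 6, 0, 9 → max 21
II regrets: 0, 3, 0, 1, 27 → max 27
III regrets: 25, 0, 39, 50, 39 → max 50
IV regrets: 5, 47, 16, 55, 0 → max 55
Smallest max regret = 21 → I.

I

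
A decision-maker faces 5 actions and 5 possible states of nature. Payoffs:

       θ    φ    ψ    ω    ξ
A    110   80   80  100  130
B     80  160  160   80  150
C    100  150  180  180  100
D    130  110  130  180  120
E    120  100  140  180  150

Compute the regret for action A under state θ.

Best payoff under θ is 130.
Regret = 130 − 110 = 20.

20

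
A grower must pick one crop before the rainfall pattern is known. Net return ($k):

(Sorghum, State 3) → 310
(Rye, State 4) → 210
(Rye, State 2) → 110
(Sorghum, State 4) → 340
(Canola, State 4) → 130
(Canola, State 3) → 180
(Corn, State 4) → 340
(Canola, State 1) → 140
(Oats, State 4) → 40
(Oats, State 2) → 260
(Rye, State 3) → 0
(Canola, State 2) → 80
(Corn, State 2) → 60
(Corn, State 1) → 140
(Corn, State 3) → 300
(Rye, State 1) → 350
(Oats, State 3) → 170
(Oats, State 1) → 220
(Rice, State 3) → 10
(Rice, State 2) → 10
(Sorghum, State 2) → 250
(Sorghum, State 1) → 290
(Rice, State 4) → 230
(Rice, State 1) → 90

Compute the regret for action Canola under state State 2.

180

Best payoff under State 2 is 260.
Regret = 260 − 80 = 180.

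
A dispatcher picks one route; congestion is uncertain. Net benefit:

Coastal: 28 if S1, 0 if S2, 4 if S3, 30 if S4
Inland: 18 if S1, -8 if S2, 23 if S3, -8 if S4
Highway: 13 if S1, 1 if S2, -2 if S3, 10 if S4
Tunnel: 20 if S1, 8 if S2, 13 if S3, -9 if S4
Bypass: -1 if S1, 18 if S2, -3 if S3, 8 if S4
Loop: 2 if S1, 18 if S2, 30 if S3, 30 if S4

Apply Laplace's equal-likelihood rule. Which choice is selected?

Row averages: Coastal=15.5, Inland=6.25, Highway=5.5, Tunnel=8, Bypass=5.5, Loop=20
Highest average = 20 → Loop.

Loop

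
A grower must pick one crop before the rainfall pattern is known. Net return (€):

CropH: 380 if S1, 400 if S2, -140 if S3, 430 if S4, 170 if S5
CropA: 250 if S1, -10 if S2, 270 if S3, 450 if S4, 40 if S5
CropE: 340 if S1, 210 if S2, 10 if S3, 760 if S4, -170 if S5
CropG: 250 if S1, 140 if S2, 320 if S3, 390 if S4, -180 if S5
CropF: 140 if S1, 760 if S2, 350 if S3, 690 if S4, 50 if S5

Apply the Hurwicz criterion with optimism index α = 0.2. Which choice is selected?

CropH: 0.2·430 + 0.8·(-140) = -26
CropA: 0.2·450 + 0.8·(-10) = 82
CropE: 0.2·760 + 0.8·(-170) = 16
CropG: 0.2·390 + 0.8·(-180) = -66
CropF: 0.2·760 + 0.8·50 = 192
Highest Hurwicz score = 192 → CropF.

CropF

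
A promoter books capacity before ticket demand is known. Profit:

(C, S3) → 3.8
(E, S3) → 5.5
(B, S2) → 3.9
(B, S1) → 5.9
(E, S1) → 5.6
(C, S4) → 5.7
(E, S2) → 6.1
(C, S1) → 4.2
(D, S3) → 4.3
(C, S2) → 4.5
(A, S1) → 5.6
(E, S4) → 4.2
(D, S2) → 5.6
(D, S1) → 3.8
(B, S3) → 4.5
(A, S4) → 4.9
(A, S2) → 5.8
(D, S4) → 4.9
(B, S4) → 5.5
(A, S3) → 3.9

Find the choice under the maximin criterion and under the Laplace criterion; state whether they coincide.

maximin → E; laplace → E (agree)

Row minima: A=3.9, B=3.9, C=3.8, D=3.8, E=4.2
Best worst-case = 4.2 → E.
Row averages: A=5.05, B=4.95, C=4.55, D=4.65, E=5.35
Highest average = 5.35 → E.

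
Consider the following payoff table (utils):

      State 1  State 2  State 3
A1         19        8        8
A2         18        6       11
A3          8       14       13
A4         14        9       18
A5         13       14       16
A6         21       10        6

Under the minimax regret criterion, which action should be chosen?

Column bests: State 1=21, State 2=14, State 3=18.
A1 regrets: 2, 6, 10 → max 10
A2 regrets: 3, 8, 7 → max 8
A3 regrets: 13, 0, 5 → max 13
A4 regrets: 7, 5, 0 → max 7
A5 regrets: 8, 0, 2 → max 8
A6 regrets: 0, 4, 12 → max 12
Smallest max regret = 7 → A4.

A4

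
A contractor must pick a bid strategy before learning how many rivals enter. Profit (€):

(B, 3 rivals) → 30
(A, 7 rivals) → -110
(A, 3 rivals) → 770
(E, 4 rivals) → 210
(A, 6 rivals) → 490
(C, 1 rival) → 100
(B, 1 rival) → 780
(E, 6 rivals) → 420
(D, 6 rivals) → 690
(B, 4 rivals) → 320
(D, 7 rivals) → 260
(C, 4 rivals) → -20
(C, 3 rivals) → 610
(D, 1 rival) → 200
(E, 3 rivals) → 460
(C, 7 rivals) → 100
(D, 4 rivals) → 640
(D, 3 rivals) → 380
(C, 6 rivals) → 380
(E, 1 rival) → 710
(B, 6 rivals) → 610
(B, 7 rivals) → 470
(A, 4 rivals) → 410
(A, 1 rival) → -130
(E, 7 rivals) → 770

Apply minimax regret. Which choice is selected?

E

Column bests: 1 rival=780, 3 rivals=770, 4 rivals=640, 6 rivals=690, 7 rivals=770.
A regrets: 910, 0, 230, 200, 880 → max 910
B regrets: 0, 740, 320, 80, 300 → max 740
C regrets: 680, 160, 660, 310, 670 → max 680
D regrets: 580, 390, 0, 0, 510 → max 580
E regrets: 70, 310, 430, 270, 0 → max 430
Smallest max regret = 430 → E.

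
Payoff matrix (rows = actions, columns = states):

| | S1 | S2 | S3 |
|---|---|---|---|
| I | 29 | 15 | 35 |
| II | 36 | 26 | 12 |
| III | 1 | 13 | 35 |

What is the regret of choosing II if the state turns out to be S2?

0

Best payoff under S2 is 26.
Regret = 26 − 26 = 0.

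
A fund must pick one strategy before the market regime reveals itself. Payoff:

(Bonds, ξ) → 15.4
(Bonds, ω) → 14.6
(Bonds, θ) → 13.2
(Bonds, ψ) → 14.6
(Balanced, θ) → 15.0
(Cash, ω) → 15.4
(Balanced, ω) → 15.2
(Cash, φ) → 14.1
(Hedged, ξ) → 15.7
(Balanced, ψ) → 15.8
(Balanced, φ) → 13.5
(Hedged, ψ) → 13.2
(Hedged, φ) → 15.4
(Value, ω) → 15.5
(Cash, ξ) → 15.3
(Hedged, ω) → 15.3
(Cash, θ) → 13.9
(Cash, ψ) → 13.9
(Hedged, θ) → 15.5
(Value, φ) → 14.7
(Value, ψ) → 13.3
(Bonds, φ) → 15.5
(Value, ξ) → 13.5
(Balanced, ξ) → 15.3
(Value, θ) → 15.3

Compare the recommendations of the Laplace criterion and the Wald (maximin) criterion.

Row averages: Balanced=14.96, Bonds=14.66, Hedged=15.02, Cash=14.52, Value=14.46
Highest average = 15.02 → Hedged.
Row minima: Balanced=13.5, Bonds=13.2, Hedged=13.2, Cash=13.9, Value=13.3
Best worst-case = 13.9 → Cash.

laplace → Hedged; maximin → Cash (disagree)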